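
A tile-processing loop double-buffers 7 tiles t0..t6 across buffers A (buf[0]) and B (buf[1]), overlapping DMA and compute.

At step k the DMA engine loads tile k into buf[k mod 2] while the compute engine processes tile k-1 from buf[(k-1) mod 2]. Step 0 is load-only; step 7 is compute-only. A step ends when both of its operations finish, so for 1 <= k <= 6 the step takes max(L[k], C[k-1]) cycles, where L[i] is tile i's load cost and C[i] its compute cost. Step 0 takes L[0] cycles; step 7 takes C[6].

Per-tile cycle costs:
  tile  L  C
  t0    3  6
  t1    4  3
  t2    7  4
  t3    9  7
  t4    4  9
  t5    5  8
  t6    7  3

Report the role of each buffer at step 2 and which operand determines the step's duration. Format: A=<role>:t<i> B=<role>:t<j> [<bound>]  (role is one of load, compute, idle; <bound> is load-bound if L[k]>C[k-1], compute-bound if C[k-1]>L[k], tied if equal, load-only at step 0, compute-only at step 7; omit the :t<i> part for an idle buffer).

k=0 load=t0/3c comp=- wait=3 total=3
k=1 load=t1/4c comp=t0/6c wait=6 total=9
k=2 load=t2/7c comp=t1/3c wait=7 total=16
k=3 load=t3/9c comp=t2/4c wait=9 total=25
k=4 load=t4/4c comp=t3/7c wait=7 total=32
k=5 load=t5/5c comp=t4/9c wait=9 total=41
k=6 load=t6/7c comp=t5/8c wait=8 total=49
k=7 load=- comp=t6/3c wait=3 total=52

step 2: A=load:t2 B=compute:t1 [load-bound]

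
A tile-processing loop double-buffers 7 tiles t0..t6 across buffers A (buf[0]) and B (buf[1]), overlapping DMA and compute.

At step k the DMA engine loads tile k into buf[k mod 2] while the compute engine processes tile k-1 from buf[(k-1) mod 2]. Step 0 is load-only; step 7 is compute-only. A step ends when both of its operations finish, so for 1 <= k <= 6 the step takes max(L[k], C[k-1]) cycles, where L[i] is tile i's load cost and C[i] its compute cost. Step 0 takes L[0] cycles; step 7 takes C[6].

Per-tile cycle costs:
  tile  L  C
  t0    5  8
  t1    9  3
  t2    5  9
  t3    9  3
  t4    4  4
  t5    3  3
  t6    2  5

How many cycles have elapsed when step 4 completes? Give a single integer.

end_cycle[4] = 32

  0. 5=5c; end=5; A:t0 B:-
  1. max(9,8)=9c; end=14; A:t0 B:t1
  2. max(5,3)=5c; end=19; A:t2 B:t1
  3. max(9,9)=9c; end=28; A:t2 B:t3
  4. max(4,3)=4c; end=32; A:t4 B:t3
  5. max(3,4)=4c; end=36; A:t4 B:t5
  6. max(2,3)=3c; end=39; A:t6 B:t5
  7. 5=5c; end=44; A:t6 B:t5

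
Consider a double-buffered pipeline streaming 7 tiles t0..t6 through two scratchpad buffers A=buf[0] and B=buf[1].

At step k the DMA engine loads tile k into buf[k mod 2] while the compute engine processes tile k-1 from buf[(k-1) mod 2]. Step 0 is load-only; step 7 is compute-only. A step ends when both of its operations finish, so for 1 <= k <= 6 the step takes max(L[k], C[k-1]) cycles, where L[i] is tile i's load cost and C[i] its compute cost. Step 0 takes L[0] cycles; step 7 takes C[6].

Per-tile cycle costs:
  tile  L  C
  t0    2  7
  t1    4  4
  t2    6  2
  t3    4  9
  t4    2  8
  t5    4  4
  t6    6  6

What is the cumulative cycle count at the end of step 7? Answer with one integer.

k=0 load=t0/2c comp=- wait=2 total=2
k=1 load=t1/4c comp=t0/7c wait=7 total=9
k=2 load=t2/6c comp=t1/4c wait=6 total=15
k=3 load=t3/4c comp=t2/2c wait=4 total=19
k=4 load=t4/2c comp=t3/9c wait=9 total=28
k=5 load=t5/4c comp=t4/8c wait=8 total=36
k=6 load=t6/6c comp=t5/4c wait=6 total=42
k=7 load=- comp=t6/6c wait=6 total=48

end_cycle[7] = 48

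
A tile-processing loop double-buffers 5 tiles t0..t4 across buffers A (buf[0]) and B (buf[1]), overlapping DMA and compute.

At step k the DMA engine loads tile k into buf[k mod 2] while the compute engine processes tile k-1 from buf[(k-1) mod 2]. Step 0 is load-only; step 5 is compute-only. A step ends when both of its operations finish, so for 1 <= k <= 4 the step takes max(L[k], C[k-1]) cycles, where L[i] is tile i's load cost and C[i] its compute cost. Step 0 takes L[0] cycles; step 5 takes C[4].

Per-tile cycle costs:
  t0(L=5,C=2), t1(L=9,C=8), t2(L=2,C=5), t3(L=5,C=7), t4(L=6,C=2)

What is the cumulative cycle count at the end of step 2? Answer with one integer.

step 0: L[0]=5 → dur=5, Σ=5 | A=load:t0 B=idle [load-only]
step 1: L[1]=9 C[0]=2 → dur=9, Σ=14 | A=compute:t0 B=load:t1 [load-bound]
step 2: L[2]=2 C[1]=8 → dur=8, Σ=22 | A=load:t2 B=compute:t1 [compute-bound]
step 3: L[3]=5 C[2]=5 → dur=5, Σ=27 | A=compute:t2 B=load:t3 [tied]
step 4: L[4]=6 C[3]=7 → dur=7, Σ=34 | A=load:t4 B=compute:t3 [compute-bound]
step 5: C[4]=2 → dur=2, Σ=36 | A=compute:t4 B=idle [compute-only]

end_cycle[2] = 22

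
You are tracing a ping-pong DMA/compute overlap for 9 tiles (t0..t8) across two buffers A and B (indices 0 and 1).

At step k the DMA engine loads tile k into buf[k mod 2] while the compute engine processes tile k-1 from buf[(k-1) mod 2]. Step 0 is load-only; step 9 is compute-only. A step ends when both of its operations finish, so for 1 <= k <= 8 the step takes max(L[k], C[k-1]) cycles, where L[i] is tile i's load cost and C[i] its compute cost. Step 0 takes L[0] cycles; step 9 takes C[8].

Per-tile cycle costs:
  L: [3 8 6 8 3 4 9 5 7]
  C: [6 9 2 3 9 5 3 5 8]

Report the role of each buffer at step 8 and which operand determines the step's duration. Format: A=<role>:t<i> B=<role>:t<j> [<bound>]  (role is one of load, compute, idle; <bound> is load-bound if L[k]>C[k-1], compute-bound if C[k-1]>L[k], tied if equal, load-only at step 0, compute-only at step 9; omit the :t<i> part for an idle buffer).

step 8: A=load:t8 B=compute:t7 [load-bound]

[0] DMA t0→A (3c) ∥ CU idle ⇒ 3c, clock 3
[1] DMA t1→B (8c) ∥ CU A:t0 (6c) ⇒ 8c, clock 11
[2] DMA t2→A (6c) ∥ CU B:t1 (9c) ⇒ 9c, clock 20
[3] DMA t3→B (8c) ∥ CU A:t2 (2c) ⇒ 8c, clock 28
[4] DMA t4→A (3c) ∥ CU B:t3 (3c) ⇒ 3c, clock 31
[5] DMA t5→B (4c) ∥ CU A:t4 (9c) ⇒ 9c, clock 40
[6] DMA t6→A (9c) ∥ CU B:t5 (5c) ⇒ 9c, clock 49
[7] DMA t7→B (5c) ∥ CU A:t6 (3c) ⇒ 5c, clock 54
[8] DMA t8→A (7c) ∥ CU B:t7 (5c) ⇒ 7c, clock 61
[9] DMA idle ∥ CU A:t8 (8c) ⇒ 8c, clock 69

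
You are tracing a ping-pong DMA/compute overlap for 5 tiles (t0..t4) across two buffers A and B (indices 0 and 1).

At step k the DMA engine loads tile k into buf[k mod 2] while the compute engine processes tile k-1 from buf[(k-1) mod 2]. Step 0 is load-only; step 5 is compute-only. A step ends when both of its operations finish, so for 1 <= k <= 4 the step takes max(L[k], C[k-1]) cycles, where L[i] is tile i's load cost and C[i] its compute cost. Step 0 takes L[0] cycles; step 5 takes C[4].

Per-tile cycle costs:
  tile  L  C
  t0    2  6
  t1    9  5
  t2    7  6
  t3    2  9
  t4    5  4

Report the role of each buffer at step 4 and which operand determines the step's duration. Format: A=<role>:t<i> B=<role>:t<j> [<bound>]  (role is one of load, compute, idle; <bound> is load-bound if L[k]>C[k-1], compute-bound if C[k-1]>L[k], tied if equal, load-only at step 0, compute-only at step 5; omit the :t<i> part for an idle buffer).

[0] DMA t0→A (2c) ∥ CU idle ⇒ 2c, clock 2
[1] DMA t1→B (9c) ∥ CU A:t0 (6c) ⇒ 9c, clock 11
[2] DMA t2→A (7c) ∥ CU B:t1 (5c) ⇒ 7c, clock 18
[3] DMA t3→B (2c) ∥ CU A:t2 (6c) ⇒ 6c, clock 24
[4] DMA t4→A (5c) ∥ CU B:t3 (9c) ⇒ 9c, clock 33
[5] DMA idle ∥ CU A:t4 (4c) ⇒ 4c, clock 37

step 4: A=load:t4 B=compute:t3 [compute-bound]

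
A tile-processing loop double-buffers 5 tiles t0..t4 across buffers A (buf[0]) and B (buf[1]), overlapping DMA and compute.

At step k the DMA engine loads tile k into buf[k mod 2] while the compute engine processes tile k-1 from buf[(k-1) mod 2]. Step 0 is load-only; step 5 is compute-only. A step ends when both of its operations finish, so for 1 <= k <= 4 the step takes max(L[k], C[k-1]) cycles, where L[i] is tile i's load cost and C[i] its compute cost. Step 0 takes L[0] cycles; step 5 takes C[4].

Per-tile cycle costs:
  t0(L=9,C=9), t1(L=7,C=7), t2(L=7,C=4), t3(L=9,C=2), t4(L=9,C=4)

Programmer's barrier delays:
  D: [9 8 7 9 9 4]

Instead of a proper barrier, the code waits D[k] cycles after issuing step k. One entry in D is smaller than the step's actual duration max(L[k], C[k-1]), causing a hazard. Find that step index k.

hazard at step 1

step 0: need L[0]=9 = 9; D[0]=9 ok
step 1: need max(L[1]=7,C[0]=9) = 9; D[1]=8 SHORT
step 2: need max(L[2]=7,C[1]=7) = 7; D[2]=7 ok
step 3: need max(L[3]=9,C[2]=4) = 9; D[3]=9 ok
step 4: need max(L[4]=9,C[3]=2) = 9; D[4]=9 ok
step 5: need C[4]=4 = 4; D[5]=4 ok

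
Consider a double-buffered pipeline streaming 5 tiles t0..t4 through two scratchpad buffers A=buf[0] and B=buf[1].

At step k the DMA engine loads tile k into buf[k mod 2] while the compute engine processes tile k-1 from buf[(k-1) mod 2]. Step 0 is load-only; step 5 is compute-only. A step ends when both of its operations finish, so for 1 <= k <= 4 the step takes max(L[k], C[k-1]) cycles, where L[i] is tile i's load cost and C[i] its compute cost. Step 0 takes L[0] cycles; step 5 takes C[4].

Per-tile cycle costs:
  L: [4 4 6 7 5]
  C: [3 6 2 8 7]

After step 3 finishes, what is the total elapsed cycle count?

end_cycle[3] = 21

step 0: L[0]=4 → dur=4, Σ=4 | A=load:t0 B=idle [load-only]
step 1: L[1]=4 C[0]=3 → dur=4, Σ=8 | A=compute:t0 B=load:t1 [load-bound]
step 2: L[2]=6 C[1]=6 → dur=6, Σ=14 | A=load:t2 B=compute:t1 [tied]
step 3: L[3]=7 C[2]=2 → dur=7, Σ=21 | A=compute:t2 B=load:t3 [load-bound]
step 4: L[4]=5 C[3]=8 → dur=8, Σ=29 | A=load:t4 B=compute:t3 [compute-bound]
step 5: C[4]=7 → dur=7, Σ=36 | A=compute:t4 B=idle [compute-only]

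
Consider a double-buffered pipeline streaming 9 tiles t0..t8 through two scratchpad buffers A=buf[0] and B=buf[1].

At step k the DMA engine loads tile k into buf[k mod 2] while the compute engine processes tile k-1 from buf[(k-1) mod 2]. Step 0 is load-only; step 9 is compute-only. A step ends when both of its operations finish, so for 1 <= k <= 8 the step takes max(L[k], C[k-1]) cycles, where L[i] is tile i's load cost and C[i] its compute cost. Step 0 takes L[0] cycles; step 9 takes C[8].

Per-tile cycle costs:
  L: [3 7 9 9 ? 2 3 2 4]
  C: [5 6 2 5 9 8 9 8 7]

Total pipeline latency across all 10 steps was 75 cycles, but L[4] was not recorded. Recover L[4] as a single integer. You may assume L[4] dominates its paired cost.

L[4] = 6

step 0 → dur = L[0]=3 = 3
step 1 → dur = max(L[1]=7, C[0]=5) = 7
step 2 → dur = max(L[2]=9, C[1]=6) = 9
step 3 → dur = max(L[3]=9, C[2]=2) = 9
step 4 → dur = max(L[4]=?, C[3]=5) = L[4]  (unknown; binding)
step 5 → dur = max(L[5]=2, C[4]=9) = 9
step 6 → dur = max(L[6]=3, C[5]=8) = 8
step 7 → dur = max(L[7]=2, C[6]=9) = 9
step 8 → dur = max(L[8]=4, C[7]=8) = 8
step 9 → dur = C[8]=7 = 7
sum of known step durations = 69
dur[4] = total - known = 75 - 69 = 6
L[4] is the binding max in step 4, so L[4] = dur[4] = 6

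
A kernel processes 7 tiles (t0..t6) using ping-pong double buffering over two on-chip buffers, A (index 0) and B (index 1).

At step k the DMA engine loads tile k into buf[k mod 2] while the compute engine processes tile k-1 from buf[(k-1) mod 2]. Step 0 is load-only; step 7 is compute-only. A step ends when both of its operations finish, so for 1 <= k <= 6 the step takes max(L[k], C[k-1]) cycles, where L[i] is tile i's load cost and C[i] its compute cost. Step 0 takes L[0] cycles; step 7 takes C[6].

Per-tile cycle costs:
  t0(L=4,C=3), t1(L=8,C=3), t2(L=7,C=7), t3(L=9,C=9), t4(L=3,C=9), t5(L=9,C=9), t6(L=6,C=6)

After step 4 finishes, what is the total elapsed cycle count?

  0. 4=4c; end=4; A:t0 B:-
  1. max(8,3)=8c; end=12; A:t0 B:t1
  2. max(7,3)=7c; end=19; A:t2 B:t1
  3. max(9,7)=9c; end=28; A:t2 B:t3
  4. max(3,9)=9c; end=37; A:t4 B:t3
  5. max(9,9)=9c; end=46; A:t4 B:t5
  6. max(6,9)=9c; end=55; A:t6 B:t5
  7. 6=6c; end=61; A:t6 B:t5

end_cycle[4] = 37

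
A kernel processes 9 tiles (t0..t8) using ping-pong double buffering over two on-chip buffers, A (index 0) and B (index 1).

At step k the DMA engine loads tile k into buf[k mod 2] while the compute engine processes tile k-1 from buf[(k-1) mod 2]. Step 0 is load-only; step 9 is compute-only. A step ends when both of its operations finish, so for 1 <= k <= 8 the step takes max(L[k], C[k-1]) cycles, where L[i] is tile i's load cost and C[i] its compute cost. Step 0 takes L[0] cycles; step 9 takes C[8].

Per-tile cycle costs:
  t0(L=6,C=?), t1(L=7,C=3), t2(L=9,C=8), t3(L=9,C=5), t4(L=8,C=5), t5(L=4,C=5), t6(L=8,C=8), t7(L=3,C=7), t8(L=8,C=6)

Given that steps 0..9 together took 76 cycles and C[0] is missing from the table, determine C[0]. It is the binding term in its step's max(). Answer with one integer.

step 0 → dur = L[0]=6 = 6
step 1 → dur = max(L[1]=7, C[0]=?) = C[0]  (unknown; binding)
step 2 → dur = max(L[2]=9, C[1]=3) = 9
step 3 → dur = max(L[3]=9, C[2]=8) = 9
step 4 → dur = max(L[4]=8, C[3]=5) = 8
step 5 → dur = max(L[5]=4, C[4]=5) = 5
step 6 → dur = max(L[6]=8, C[5]=5) = 8
step 7 → dur = max(L[7]=3, C[6]=8) = 8
step 8 → dur = max(L[8]=8, C[7]=7) = 8
step 9 → dur = C[8]=6 = 6
sum of known step durations = 67
dur[1] = total - known = 76 - 67 = 9
C[0] is the binding max in step 1, so C[0] = dur[1] = 9

C[0] = 9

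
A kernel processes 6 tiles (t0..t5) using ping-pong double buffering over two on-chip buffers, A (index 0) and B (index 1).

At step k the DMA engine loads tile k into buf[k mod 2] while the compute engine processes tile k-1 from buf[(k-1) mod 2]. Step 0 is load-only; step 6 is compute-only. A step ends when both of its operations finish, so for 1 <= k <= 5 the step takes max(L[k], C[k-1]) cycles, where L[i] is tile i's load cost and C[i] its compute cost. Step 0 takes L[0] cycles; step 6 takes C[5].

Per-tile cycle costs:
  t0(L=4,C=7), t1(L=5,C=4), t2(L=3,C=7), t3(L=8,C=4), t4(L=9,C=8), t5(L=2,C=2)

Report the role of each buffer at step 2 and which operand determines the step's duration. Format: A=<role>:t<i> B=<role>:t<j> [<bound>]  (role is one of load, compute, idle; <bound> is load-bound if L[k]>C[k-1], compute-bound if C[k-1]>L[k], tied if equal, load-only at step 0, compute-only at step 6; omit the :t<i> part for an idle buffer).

  0. 4=4c; end=4; A:t0 B:-
  1. max(5,7)=7c; end=11; A:t0 B:t1
  2. max(3,4)=4c; end=15; A:t2 B:t1
  3. max(8,7)=8c; end=23; A:t2 B:t3
  4. max(9,4)=9c; end=32; A:t4 B:t3
  5. max(2,8)=8c; end=40; A:t4 B:t5
  6. 2=2c; end=42; A:t4 B:t5

step 2: A=load:t2 B=compute:t1 [compute-bound]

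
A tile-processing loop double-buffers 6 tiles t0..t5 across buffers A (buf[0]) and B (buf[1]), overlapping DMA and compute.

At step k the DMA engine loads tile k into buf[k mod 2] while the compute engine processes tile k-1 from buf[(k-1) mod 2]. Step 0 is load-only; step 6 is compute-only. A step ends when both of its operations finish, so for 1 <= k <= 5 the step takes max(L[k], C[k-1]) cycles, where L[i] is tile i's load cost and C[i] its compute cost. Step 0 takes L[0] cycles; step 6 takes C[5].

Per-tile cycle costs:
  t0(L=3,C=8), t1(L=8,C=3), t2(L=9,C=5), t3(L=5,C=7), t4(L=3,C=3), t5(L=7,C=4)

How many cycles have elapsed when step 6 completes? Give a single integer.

k=0 load=t0/3c comp=- wait=3 total=3
k=1 load=t1/8c comp=t0/8c wait=8 total=11
k=2 load=t2/9c comp=t1/3c wait=9 total=20
k=3 load=t3/5c comp=t2/5c wait=5 total=25
k=4 load=t4/3c comp=t3/7c wait=7 total=32
k=5 load=t5/7c comp=t4/3c wait=7 total=39
k=6 load=- comp=t5/4c wait=4 total=43

end_cycle[6] = 43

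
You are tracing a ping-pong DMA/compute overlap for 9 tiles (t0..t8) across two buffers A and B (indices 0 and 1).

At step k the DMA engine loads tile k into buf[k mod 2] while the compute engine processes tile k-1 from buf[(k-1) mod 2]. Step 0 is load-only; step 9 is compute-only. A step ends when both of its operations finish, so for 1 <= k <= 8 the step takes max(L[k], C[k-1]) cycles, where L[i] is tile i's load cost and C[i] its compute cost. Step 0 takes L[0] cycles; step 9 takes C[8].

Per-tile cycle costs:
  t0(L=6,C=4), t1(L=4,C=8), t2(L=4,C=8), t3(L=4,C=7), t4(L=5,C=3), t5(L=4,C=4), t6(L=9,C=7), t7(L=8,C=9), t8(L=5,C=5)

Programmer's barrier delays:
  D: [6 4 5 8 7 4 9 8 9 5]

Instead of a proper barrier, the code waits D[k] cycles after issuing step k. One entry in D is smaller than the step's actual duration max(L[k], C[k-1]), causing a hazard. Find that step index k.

hazard at step 2

k=0 barrier L[0]=6→6c, D[0]=6 ok
k=1 barrier max(L[1]=4,C[0]=4)→4c, D[1]=4 ok
k=2 barrier max(L[2]=4,C[1]=8)→8c, D[2]=5 SHORT
k=3 barrier max(L[3]=4,C[2]=8)→8c, D[3]=8 ok
k=4 barrier max(L[4]=5,C[3]=7)→7c, D[4]=7 ok
k=5 barrier max(L[5]=4,C[4]=3)→4c, D[5]=4 ok
k=6 barrier max(L[6]=9,C[5]=4)→9c, D[6]=9 ok
k=7 barrier max(L[7]=8,C[6]=7)→8c, D[7]=8 ok
k=8 barrier max(L[8]=5,C[7]=9)→9c, D[8]=9 ok
k=9 barrier C[8]=5→5c, D[9]=5 ok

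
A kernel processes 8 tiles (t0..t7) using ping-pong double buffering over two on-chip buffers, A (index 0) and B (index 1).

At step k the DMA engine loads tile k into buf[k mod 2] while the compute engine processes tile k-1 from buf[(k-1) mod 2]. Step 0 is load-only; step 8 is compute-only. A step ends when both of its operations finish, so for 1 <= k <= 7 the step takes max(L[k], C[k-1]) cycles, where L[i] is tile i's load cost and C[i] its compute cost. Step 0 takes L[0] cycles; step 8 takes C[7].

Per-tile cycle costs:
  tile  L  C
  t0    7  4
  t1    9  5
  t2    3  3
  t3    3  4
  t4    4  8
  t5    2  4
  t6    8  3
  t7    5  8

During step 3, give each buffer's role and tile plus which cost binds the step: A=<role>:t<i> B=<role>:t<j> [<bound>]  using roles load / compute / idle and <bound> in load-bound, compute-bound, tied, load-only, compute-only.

  0. 7=7c; end=7; A:t0 B:-
  1. max(9,4)=9c; end=16; A:t0 B:t1
  2. max(3,5)=5c; end=21; A:t2 B:t1
  3. max(3,3)=3c; end=24; A:t2 B:t3
  4. max(4,4)=4c; end=28; A:t4 B:t3
  5. max(2,8)=8c; end=36; A:t4 B:t5
  6. max(8,4)=8c; end=44; A:t6 B:t5
  7. max(5,3)=5c; end=49; A:t6 B:t7
  8. 8=8c; end=57; A:t6 B:t7

step 3: A=compute:t2 B=load:t3 [tied]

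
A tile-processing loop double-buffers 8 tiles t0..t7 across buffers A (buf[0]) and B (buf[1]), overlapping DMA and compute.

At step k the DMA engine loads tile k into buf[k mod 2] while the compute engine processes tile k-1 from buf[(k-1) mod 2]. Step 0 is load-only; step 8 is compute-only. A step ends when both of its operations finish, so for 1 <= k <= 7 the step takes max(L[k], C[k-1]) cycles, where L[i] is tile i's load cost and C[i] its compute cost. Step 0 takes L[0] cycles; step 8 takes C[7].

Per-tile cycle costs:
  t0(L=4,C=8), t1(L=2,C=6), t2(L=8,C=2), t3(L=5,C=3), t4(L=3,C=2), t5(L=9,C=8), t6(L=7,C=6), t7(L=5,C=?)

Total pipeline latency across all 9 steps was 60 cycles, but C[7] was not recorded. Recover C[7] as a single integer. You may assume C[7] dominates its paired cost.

step 0 → dur = L[0]=4 = 4
step 1 → dur = max(L[1]=2, C[0]=8) = 8
step 2 → dur = max(L[2]=8, C[1]=6) = 8
step 3 → dur = max(L[3]=5, C[2]=2) = 5
step 4 → dur = max(L[4]=3, C[3]=3) = 3
step 5 → dur = max(L[5]=9, C[4]=2) = 9
step 6 → dur = max(L[6]=7, C[5]=8) = 8
step 7 → dur = max(L[7]=5, C[6]=6) = 6
step 8 → dur = C[7]=? = C[7]  (unknown; binding)
sum of known step durations = 51
dur[8] = total - known = 60 - 51 = 9
C[7] is the binding max in step 8, so C[7] = dur[8] = 9

C[7] = 9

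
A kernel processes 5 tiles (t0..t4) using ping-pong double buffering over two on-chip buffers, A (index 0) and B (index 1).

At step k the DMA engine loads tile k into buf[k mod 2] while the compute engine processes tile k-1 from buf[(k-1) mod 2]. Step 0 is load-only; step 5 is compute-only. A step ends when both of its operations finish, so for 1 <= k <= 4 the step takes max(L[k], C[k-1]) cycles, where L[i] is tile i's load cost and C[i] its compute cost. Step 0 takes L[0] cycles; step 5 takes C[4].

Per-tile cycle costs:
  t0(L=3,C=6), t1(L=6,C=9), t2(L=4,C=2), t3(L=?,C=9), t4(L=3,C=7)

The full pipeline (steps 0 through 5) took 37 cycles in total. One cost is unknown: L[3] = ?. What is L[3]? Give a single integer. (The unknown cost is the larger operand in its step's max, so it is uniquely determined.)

step 0 = dur = L[0]=3 = 3
step 1 = dur = max(L[1]=6, C[0]=6) = 6
step 2 = dur = max(L[2]=4, C[1]=9) = 9
step 3 = dur = max(L[3]=?, C[2]=2) = L[3]  (unknown; binding)
step 4 = dur = max(L[4]=3, C[3]=9) = 9
step 5 = dur = C[4]=7 = 7
sum of known step durations = 34
dur[3] = total - known = 37 - 34 = 3
L[3] is the binding max in step 3, so L[3] = dur[3] = 3

L[3] = 3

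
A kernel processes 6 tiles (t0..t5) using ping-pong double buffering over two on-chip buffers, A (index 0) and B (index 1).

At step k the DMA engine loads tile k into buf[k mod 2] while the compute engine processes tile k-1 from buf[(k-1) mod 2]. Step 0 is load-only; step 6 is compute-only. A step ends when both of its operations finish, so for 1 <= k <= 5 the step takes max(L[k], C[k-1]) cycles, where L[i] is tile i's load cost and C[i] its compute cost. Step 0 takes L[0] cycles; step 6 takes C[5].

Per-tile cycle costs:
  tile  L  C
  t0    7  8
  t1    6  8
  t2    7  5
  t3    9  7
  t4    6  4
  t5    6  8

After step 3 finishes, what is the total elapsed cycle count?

  0. 7=7c; end=7; A:t0 B:-
  1. max(6,8)=8c; end=15; A:t0 B:t1
  2. max(7,8)=8c; end=23; A:t2 B:t1
  3. max(9,5)=9c; end=32; A:t2 B:t3
  4. max(6,7)=7c; end=39; A:t4 B:t3
  5. max(6,4)=6c; end=45; A:t4 B:t5
  6. 8=8c; end=53; A:t4 B:t5

end_cycle[3] = 32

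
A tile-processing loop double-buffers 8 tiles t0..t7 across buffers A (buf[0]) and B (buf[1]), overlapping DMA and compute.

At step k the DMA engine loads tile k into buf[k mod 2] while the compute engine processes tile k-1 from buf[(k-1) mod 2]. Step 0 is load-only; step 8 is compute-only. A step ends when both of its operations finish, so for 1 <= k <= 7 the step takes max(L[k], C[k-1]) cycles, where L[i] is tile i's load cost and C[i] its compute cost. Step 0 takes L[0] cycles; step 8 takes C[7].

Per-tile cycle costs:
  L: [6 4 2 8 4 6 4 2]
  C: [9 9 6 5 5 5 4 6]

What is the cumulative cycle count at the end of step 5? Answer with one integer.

step 0: L[0]=6 → dur=6, Σ=6 | A=load:t0 B=idle [load-only]
step 1: L[1]=4 C[0]=9 → dur=9, Σ=15 | A=compute:t0 B=load:t1 [compute-bound]
step 2: L[2]=2 C[1]=9 → dur=9, Σ=24 | A=load:t2 B=compute:t1 [compute-bound]
step 3: L[3]=8 C[2]=6 → dur=8, Σ=32 | A=compute:t2 B=load:t3 [load-bound]
step 4: L[4]=4 C[3]=5 → dur=5, Σ=37 | A=load:t4 B=compute:t3 [compute-bound]
step 5: L[5]=6 C[4]=5 → dur=6, Σ=43 | A=compute:t4 B=load:t5 [load-bound]
step 6: L[6]=4 C[5]=5 → dur=5, Σ=48 | A=load:t6 B=compute:t5 [compute-bound]
step 7: L[7]=2 C[6]=4 → dur=4, Σ=52 | A=compute:t6 B=load:t7 [compute-bound]
step 8: C[7]=6 → dur=6, Σ=58 | A=idle B=compute:t7 [compute-only]

end_cycle[5] = 43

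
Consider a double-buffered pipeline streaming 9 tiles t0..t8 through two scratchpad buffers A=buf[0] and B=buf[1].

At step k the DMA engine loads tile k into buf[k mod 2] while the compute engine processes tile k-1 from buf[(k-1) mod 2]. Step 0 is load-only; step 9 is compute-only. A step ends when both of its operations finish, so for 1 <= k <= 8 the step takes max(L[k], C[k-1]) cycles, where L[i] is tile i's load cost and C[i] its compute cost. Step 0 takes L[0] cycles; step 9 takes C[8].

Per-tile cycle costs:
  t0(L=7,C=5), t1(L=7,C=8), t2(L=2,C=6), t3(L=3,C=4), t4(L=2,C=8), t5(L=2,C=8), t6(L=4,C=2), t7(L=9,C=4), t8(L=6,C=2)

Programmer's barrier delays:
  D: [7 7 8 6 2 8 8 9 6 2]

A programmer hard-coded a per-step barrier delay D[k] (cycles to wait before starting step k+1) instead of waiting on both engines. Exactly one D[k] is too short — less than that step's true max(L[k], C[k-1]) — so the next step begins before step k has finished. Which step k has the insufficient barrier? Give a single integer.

k=0 barrier L[0]=7→7c, D[0]=7 ok
k=1 barrier max(L[1]=7,C[0]=5)→7c, D[1]=7 ok
k=2 barrier max(L[2]=2,C[1]=8)→8c, D[2]=8 ok
k=3 barrier max(L[3]=3,C[2]=6)→6c, D[3]=6 ok
k=4 barrier max(L[4]=2,C[3]=4)→4c, D[4]=2 SHORT
k=5 barrier max(L[5]=2,C[4]=8)→8c, D[5]=8 ok
k=6 barrier max(L[6]=4,C[5]=8)→8c, D[6]=8 ok
k=7 barrier max(L[7]=9,C[6]=2)→9c, D[7]=9 ok
k=8 barrier max(L[8]=6,C[7]=4)→6c, D[8]=6 ok
k=9 barrier C[8]=2→2c, D[9]=2 ok

hazard at step 4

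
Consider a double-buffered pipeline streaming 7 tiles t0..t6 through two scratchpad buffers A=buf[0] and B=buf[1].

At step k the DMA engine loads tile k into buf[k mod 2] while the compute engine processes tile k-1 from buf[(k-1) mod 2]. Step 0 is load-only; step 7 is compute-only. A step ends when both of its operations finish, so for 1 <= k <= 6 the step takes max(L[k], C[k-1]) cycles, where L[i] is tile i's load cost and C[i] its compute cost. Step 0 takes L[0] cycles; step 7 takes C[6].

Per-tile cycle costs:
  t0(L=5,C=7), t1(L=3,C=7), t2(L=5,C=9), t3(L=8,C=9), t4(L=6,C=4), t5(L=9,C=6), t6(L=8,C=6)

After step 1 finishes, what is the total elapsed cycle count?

step 0: L[0]=5 → dur=5, Σ=5 | A=load:t0 B=idle [load-only]
step 1: L[1]=3 C[0]=7 → dur=7, Σ=12 | A=compute:t0 B=load:t1 [compute-bound]
step 2: L[2]=5 C[1]=7 → dur=7, Σ=19 | A=load:t2 B=compute:t1 [compute-bound]
step 3: L[3]=8 C[2]=9 → dur=9, Σ=28 | A=compute:t2 B=load:t3 [compute-bound]
step 4: L[4]=6 C[3]=9 → dur=9, Σ=37 | A=load:t4 B=compute:t3 [compute-bound]
step 5: L[5]=9 C[4]=4 → dur=9, Σ=46 | A=compute:t4 B=load:t5 [load-bound]
step 6: L[6]=8 C[5]=6 → dur=8, Σ=54 | A=load:t6 B=compute:t5 [load-bound]
step 7: C[6]=6 → dur=6, Σ=60 | A=compute:t6 B=idle [compute-only]

end_cycle[1] = 12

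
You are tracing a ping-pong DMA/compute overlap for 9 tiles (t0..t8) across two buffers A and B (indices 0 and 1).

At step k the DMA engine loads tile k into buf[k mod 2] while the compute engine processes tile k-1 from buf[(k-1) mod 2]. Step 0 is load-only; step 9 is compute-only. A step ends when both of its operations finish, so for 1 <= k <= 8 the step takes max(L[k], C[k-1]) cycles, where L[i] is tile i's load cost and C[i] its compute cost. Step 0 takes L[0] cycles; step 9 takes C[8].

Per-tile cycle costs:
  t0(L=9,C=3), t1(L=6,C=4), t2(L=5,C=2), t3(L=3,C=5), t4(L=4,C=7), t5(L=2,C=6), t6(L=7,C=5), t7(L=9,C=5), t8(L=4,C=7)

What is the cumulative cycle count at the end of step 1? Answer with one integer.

end_cycle[1] = 15

step 0: L[0]=9 → dur=9, Σ=9 | A=load:t0 B=idle [load-only]
step 1: L[1]=6 C[0]=3 → dur=6, Σ=15 | A=compute:t0 B=load:t1 [load-bound]
step 2: L[2]=5 C[1]=4 → dur=5, Σ=20 | A=load:t2 B=compute:t1 [load-bound]
step 3: L[3]=3 C[2]=2 → dur=3, Σ=23 | A=compute:t2 B=load:t3 [load-bound]
step 4: L[4]=4 C[3]=5 → dur=5, Σ=28 | A=load:t4 B=compute:t3 [compute-bound]
step 5: L[5]=2 C[4]=7 → dur=7, Σ=35 | A=compute:t4 B=load:t5 [compute-bound]
step 6: L[6]=7 C[5]=6 → dur=7, Σ=42 | A=load:t6 B=compute:t5 [load-bound]
step 7: L[7]=9 C[6]=5 → dur=9, Σ=51 | A=compute:t6 B=load:t7 [load-bound]
step 8: L[8]=4 C[7]=5 → dur=5, Σ=56 | A=load:t8 B=compute:t7 [compute-bound]
step 9: C[8]=7 → dur=7, Σ=63 | A=compute:t8 B=idle [compute-only]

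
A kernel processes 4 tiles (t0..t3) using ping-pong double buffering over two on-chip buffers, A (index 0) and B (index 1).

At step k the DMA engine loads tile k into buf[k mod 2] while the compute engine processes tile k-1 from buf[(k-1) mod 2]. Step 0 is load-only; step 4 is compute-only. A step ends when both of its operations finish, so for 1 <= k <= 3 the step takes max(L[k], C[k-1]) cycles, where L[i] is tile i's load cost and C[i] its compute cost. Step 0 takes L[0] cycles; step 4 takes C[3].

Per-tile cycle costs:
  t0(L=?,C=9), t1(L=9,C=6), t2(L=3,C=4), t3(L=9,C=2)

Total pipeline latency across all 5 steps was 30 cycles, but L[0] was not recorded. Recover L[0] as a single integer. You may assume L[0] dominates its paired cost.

step 0 | dur = L[0]=? = L[0]  (unknown; binding)
step 1 | dur = max(L[1]=9, C[0]=9) = 9
step 2 | dur = max(L[2]=3, C[1]=6) = 6
step 3 | dur = max(L[3]=9, C[2]=4) = 9
step 4 | dur = C[3]=2 = 2
sum of known step durations = 26
dur[0] = total - known = 30 - 26 = 4
L[0] is the binding max in step 0, so L[0] = dur[0] = 4

L[0] = 4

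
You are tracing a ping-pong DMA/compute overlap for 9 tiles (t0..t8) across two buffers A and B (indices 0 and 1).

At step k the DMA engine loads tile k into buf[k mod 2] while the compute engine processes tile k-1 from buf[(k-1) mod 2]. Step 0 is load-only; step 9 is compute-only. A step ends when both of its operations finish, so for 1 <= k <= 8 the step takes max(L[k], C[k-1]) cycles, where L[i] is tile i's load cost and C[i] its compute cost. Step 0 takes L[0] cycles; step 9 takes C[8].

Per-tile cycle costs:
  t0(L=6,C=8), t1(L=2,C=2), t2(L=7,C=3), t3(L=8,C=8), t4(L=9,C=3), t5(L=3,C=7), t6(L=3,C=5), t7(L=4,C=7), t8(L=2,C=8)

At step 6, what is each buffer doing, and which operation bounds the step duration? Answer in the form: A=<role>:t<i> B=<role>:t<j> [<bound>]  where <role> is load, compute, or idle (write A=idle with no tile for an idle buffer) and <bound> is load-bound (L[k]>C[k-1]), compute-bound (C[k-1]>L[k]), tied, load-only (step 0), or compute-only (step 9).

  0. 6=6c; end=6; A:t0 B:-
  1. max(2,8)=8c; end=14; A:t0 B:t1
  2. max(7,2)=7c; end=21; A:t2 B:t1
  3. max(8,3)=8c; end=29; A:t2 B:t3
  4. max(9,8)=9c; end=38; A:t4 B:t3
  5. max(3,3)=3c; end=41; A:t4 B:t5
  6. max(3,7)=7c; end=48; A:t6 B:t5
  7. max(4,5)=5c; end=53; A:t6 B:t7
  8. max(2,7)=7c; end=60; A:t8 B:t7
  9. 8=8c; end=68; A:t8 B:t7

step 6: A=load:t6 B=compute:t5 [compute-bound]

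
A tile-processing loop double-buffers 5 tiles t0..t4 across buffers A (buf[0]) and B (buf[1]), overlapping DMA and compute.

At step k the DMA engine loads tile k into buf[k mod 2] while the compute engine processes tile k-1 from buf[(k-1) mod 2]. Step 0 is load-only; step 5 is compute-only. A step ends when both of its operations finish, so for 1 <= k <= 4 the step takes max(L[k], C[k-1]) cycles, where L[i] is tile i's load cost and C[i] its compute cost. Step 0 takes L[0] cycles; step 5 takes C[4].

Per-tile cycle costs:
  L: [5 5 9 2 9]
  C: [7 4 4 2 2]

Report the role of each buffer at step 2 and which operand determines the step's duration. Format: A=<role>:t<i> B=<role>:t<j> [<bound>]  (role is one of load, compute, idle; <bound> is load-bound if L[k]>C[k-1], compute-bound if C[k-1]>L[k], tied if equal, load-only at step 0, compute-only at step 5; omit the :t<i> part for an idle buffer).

[0] DMA t0→A (5c) ∥ CU idle ⇒ 5c, clock 5
[1] DMA t1→B (5c) ∥ CU A:t0 (7c) ⇒ 7c, clock 12
[2] DMA t2→A (9c) ∥ CU B:t1 (4c) ⇒ 9c, clock 21
[3] DMA t3→B (2c) ∥ CU A:t2 (4c) ⇒ 4c, clock 25
[4] DMA t4→A (9c) ∥ CU B:t3 (2c) ⇒ 9c, clock 34
[5] DMA idle ∥ CU A:t4 (2c) ⇒ 2c, clock 36

step 2: A=load:t2 B=compute:t1 [load-bound]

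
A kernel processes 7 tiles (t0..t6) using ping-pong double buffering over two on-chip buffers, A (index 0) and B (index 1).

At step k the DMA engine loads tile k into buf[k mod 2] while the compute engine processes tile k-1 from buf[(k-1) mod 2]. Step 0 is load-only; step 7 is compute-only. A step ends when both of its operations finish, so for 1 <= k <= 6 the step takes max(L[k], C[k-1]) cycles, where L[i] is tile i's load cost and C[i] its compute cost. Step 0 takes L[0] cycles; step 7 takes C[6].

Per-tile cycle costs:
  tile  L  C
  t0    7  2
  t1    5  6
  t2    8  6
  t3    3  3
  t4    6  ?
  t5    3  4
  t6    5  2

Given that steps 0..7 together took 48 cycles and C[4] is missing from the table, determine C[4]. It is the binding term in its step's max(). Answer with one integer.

C[4] = 9

step 0 → dur = L[0]=7 = 7
step 1 → dur = max(L[1]=5, C[0]=2) = 5
step 2 → dur = max(L[2]=8, C[1]=6) = 8
step 3 → dur = max(L[3]=3, C[2]=6) = 6
step 4 → dur = max(L[4]=6, C[3]=3) = 6
step 5 → dur = max(L[5]=3, C[4]=?) = C[4]  (unknown; binding)
step 6 → dur = max(L[6]=5, C[5]=4) = 5
step 7 → dur = C[6]=2 = 2
sum of known step durations = 39
dur[5] = total - known = 48 - 39 = 9
C[4] is the binding max in step 5, so C[4] = dur[5] = 9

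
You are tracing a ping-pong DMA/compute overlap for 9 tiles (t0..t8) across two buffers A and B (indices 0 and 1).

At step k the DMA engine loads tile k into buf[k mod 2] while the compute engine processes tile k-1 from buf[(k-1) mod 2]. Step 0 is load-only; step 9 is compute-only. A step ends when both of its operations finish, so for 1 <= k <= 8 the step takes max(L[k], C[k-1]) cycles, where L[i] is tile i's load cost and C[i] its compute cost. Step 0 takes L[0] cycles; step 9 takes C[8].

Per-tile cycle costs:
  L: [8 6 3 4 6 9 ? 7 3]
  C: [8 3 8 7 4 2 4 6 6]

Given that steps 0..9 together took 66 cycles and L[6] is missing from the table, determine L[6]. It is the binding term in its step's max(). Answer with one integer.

step 0 → dur = L[0]=8 = 8
step 1 → dur = max(L[1]=6, C[0]=8) = 8
step 2 → dur = max(L[2]=3, C[1]=3) = 3
step 3 → dur = max(L[3]=4, C[2]=8) = 8
step 4 → dur = max(L[4]=6, C[3]=7) = 7
step 5 → dur = max(L[5]=9, C[4]=4) = 9
step 6 → dur = max(L[6]=?, C[5]=2) = L[6]  (unknown; binding)
step 7 → dur = max(L[7]=7, C[6]=4) = 7
step 8 → dur = max(L[8]=3, C[7]=6) = 6
step 9 → dur = C[8]=6 = 6
sum of known step durations = 62
dur[6] = total - known = 66 - 62 = 4
L[6] is the binding max in step 6, so L[6] = dur[6] = 4

L[6] = 4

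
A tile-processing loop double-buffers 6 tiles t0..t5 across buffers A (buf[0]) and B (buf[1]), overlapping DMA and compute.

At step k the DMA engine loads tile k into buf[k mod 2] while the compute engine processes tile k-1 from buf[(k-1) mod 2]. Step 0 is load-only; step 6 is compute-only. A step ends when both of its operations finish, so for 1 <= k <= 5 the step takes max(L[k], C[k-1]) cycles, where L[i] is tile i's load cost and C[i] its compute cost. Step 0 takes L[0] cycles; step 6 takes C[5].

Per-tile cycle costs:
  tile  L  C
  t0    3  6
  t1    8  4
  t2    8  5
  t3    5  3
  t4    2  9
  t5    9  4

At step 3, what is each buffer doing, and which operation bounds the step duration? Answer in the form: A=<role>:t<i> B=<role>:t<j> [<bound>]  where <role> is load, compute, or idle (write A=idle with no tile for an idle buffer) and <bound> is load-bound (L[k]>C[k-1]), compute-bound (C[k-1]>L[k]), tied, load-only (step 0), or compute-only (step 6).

step 3: A=compute:t2 B=load:t3 [tied]

k=0 load=t0/3c comp=- wait=3 total=3
k=1 load=t1/8c comp=t0/6c wait=8 total=11
k=2 load=t2/8c comp=t1/4c wait=8 total=19
k=3 load=t3/5c comp=t2/5c wait=5 total=24
k=4 load=t4/2c comp=t3/3c wait=3 total=27
k=5 load=t5/9c comp=t4/9c wait=9 total=36
k=6 load=- comp=t5/4c wait=4 total=40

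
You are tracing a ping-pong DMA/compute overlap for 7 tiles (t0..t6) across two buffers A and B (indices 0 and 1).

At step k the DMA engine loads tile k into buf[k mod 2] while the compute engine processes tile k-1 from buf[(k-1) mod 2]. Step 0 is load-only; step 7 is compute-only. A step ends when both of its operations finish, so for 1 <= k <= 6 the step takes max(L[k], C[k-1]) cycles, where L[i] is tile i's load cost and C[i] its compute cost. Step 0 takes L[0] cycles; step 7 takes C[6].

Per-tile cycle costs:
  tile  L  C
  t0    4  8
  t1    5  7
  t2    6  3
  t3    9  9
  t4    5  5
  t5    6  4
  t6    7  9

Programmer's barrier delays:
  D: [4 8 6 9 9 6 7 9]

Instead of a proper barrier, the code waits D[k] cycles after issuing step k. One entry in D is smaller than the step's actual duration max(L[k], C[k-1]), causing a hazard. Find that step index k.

hazard at step 2

step 0: need L[0]=4 = 4; D[0]=4 ok
step 1: need max(L[1]=5,C[0]=8) = 8; D[1]=8 ok
step 2: need max(L[2]=6,C[1]=7) = 7; D[2]=6 SHORT
step 3: need max(L[3]=9,C[2]=3) = 9; D[3]=9 ok
step 4: need max(L[4]=5,C[3]=9) = 9; D[4]=9 ok
step 5: need max(L[5]=6,C[4]=5) = 6; D[5]=6 ok
step 6: need max(L[6]=7,C[5]=4) = 7; D[6]=7 ok
step 7: need C[6]=9 = 9; D[7]=9 ok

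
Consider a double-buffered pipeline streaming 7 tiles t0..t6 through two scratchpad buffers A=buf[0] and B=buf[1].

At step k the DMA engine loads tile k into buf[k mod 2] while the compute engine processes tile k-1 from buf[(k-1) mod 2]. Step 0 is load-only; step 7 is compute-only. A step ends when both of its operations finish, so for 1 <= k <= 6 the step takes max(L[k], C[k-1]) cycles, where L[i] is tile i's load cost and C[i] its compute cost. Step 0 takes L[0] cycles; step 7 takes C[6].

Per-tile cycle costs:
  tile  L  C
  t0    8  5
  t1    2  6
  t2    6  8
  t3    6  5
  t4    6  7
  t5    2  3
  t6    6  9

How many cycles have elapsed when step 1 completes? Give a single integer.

end_cycle[1] = 13

  0. 8=8c; end=8; A:t0 B:-
  1. max(2,5)=5c; end=13; A:t0 B:t1
  2. max(6,6)=6c; end=19; A:t2 B:t1
  3. max(6,8)=8c; end=27; A:t2 B:t3
  4. max(6,5)=6c; end=33; A:t4 B:t3
  5. max(2,7)=7c; end=40; A:t4 B:t5
  6. max(6,3)=6c; end=46; A:t6 B:t5
  7. 9=9c; end=55; A:t6 B:t5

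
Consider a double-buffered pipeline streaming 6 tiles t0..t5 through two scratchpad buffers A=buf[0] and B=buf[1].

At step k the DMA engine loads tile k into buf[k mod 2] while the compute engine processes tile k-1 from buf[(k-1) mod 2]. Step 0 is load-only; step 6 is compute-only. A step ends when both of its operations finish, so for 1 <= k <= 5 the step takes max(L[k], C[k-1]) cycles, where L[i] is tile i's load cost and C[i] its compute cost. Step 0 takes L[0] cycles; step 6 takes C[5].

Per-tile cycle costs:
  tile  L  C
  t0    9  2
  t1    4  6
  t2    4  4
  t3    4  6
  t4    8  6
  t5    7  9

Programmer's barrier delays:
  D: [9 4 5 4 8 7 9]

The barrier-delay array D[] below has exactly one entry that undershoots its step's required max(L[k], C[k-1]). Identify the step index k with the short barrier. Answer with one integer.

k=0 barrier L[0]=9→9c, D[0]=9 ok
k=1 barrier max(L[1]=4,C[0]=2)→4c, D[1]=4 ok
k=2 barrier max(L[2]=4,C[1]=6)→6c, D[2]=5 SHORT
k=3 barrier max(L[3]=4,C[2]=4)→4c, D[3]=4 ok
k=4 barrier max(L[4]=8,C[3]=6)→8c, D[4]=8 ok
k=5 barrier max(L[5]=7,C[4]=6)→7c, D[5]=7 ok
k=6 barrier C[5]=9→9c, D[6]=9 ok

hazard at step 2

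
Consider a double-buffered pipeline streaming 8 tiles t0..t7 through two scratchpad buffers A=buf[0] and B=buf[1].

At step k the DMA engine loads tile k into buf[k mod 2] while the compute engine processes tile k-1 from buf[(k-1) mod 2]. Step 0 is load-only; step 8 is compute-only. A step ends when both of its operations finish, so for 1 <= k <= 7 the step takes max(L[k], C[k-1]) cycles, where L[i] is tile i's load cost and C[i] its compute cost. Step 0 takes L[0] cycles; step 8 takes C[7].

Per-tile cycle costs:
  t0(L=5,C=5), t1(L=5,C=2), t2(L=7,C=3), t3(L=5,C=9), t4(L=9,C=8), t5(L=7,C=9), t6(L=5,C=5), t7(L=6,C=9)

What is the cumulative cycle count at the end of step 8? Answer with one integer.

end_cycle[8] = 63

k=0 load=t0/5c comp=- wait=5 total=5
k=1 load=t1/5c comp=t0/5c wait=5 total=10
k=2 load=t2/7c comp=t1/2c wait=7 total=17
k=3 load=t3/5c comp=t2/3c wait=5 total=22
k=4 load=t4/9c comp=t3/9c wait=9 total=31
k=5 load=t5/7c comp=t4/8c wait=8 total=39
k=6 load=t6/5c comp=t5/9c wait=9 total=48
k=7 load=t7/6c comp=t6/5c wait=6 total=54
k=8 load=- comp=t7/9c wait=9 total=63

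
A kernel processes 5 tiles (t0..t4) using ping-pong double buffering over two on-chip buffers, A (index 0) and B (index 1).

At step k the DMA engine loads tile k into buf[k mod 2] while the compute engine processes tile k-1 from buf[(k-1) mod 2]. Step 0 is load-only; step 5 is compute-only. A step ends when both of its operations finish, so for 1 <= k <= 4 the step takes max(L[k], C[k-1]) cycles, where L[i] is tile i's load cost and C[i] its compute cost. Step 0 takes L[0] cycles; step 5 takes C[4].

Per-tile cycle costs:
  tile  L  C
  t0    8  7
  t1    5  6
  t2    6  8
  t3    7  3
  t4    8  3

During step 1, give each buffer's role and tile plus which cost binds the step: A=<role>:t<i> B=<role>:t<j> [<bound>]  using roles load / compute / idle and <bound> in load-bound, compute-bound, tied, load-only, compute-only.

step 1: A=compute:t0 B=load:t1 [compute-bound]

step 0: L[0]=8 → dur=8, Σ=8 | A=load:t0 B=idle [load-only]
step 1: L[1]=5 C[0]=7 → dur=7, Σ=15 | A=compute:t0 B=load:t1 [compute-bound]
step 2: L[2]=6 C[1]=6 → dur=6, Σ=21 | A=load:t2 B=compute:t1 [tied]
step 3: L[3]=7 C[2]=8 → dur=8, Σ=29 | A=compute:t2 B=load:t3 [compute-bound]
step 4: L[4]=8 C[3]=3 → dur=8, Σ=37 | A=load:t4 B=compute:t3 [load-bound]
step 5: C[4]=3 → dur=3, Σ=40 | A=compute:t4 B=idle [compute-only]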